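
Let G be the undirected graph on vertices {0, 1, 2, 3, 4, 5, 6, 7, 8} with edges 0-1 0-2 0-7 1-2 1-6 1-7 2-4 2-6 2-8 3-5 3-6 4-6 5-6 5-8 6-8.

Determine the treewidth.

2

A width-2 tree decomposition is:
Bags: B1 = {2, 4, 6}  B2 = {2, 6, 8}  B3 = {1, 2, 6}  B4 = {5, 6, 8}  B5 = {0, 1, 2}  B6 = {0, 1, 7}  B7 = {3, 5, 6}
Tree: B1–B2, B2–B3, B2–B4, B3–B5, B5–B6, B4–B7
The largest bag has 3 vertices, giving width 2; this decomposition certifies tw(G) ≤ 2. On the other hand G contains the 3-clique {0, 1, 2}. A clique must lie in a single bag of any decomposition, so no decomposition can have width below 2. Combining the bounds, tw(G) = 2.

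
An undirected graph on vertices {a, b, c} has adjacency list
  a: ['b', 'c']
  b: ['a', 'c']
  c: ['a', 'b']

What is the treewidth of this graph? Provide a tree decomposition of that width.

A single bag containing all 3 vertices is trivially a valid decomposition of width 2. On the other hand G contains the 3-clique {a, b, c}. A clique must lie in a single bag of any decomposition, so no decomposition can have width below 2. Combining the bounds, tw(G) = 2.

Treewidth 2.
One optimal decomposition is:
Bags: B1 = {a, b, c}
Tree: (single bag)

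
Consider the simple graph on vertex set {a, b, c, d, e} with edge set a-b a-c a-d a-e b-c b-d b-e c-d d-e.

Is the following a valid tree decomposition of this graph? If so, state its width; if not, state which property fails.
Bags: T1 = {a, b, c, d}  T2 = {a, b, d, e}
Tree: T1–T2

Yes; width 3.

Checking the three conditions: (i) the bags cover all of {a, b, c, d, e}; (ii) for each edge, some bag contains both endpoints; (iii) the bags containing any fixed vertex form a subtree. All hold, so the decomposition is valid with width 4 − 1 = 3.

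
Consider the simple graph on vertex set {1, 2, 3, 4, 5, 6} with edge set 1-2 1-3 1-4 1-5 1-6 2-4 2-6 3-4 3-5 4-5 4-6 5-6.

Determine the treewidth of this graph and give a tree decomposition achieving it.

Treewidth 3.
One optimal decomposition is:
Bags: B1 = {1, 2, 4, 6}  B2 = {1, 4, 5, 6}  B3 = {1, 3, 4, 5}
Tree: B1–B2, B2–B3

Every bag has size at most 4, so the width is 4 − 1 = 3 and tw(G) ≤ 3. For the lower bound, the 4 vertices {1, 2, 4, 6} are pairwise adjacent, and any tree decomposition puts a clique entirely inside one bag — forcing width ≥ 3. The upper and lower bounds meet at 3, so that is the treewidth.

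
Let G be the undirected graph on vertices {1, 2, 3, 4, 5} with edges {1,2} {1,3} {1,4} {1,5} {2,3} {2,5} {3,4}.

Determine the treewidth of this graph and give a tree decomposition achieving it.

Every bag has size at most 3, so the width is 3 − 1 = 2 and tw(G) ≤ 2. Conversely, {1, 2, 3} is a clique of size 3, and the vertices of any clique must share a bag in every tree decomposition; so some bag has ≥ 3 vertices and tw(G) ≥ 2. Combining the bounds, tw(G) = 2.

Treewidth 2.
One optimal decomposition is:
Bags: B1 = {1, 2, 5}  B2 = {1, 2, 3}  B3 = {1, 3, 4}
Tree: B1–B2, B2–B3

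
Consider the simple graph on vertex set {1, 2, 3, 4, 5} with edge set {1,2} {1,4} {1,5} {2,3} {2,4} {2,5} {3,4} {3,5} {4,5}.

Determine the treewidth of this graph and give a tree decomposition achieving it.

Treewidth 3.
One optimal decomposition is:
Bags: B1 = {2, 3, 4, 5}  B2 = {1, 2, 4, 5}
Tree: B1–B2

Every bag has size at most 4, so the width is 4 − 1 = 3 and tw(G) ≤ 3. Conversely, {1, 2, 4, 5} is a clique of size 4, and the vertices of any clique must share a bag in every tree decomposition; so some bag has ≥ 4 vertices and tw(G) ≥ 3. Therefore the treewidth is 3.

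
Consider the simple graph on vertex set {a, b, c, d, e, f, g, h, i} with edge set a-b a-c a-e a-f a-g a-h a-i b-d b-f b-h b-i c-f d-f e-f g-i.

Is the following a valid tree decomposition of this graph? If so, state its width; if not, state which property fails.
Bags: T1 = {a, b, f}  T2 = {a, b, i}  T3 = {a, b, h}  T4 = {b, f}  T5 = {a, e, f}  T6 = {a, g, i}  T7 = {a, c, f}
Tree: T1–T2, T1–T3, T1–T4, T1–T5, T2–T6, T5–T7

A tree decomposition must satisfy three properties: every vertex lies in some bag; for every edge, both endpoints lie together in some bag; and for every vertex, the bags containing it form a connected subtree. Here vertex d appears in no bag, so the decomposition is invalid.

No — vertex d appears in no bag.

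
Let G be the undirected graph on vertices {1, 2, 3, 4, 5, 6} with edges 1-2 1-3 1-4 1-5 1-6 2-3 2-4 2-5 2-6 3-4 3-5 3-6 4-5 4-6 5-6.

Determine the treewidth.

5

A width-5 tree decomposition is:
Bags: B1 = {1, 2, 3, 4, 5, 6}
Tree: (single bag)
With just one bag of size 6, the width is 6 − 1 = 5, so tw(G) ≤ 5. On the other hand G contains the 6-clique {1, 2, 3, 4, 5, 6}. A clique must lie in a single bag of any decomposition, so no decomposition can have width below 5. The upper and lower bounds meet at 5, so that is the treewidth.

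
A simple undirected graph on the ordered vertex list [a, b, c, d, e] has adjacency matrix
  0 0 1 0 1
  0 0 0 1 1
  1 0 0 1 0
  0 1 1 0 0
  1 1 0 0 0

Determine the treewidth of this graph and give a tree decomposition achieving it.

Each bag holds 3 vertices, so the decomposition has width 2, which upper-bounds the treewidth. For the lower bound, G contains the cycle e–b–d–c–a–e, so G is not a forest; only forests have treewidth ≤ 1, hence tw(G) ≥ 2. Hence tw(G) = 2 exactly.

Treewidth 2.
Bags: B1 = {b, d, e}  B2 = {c, d, e}  B3 = {a, c, e}
Tree: B1–B2, B2–B3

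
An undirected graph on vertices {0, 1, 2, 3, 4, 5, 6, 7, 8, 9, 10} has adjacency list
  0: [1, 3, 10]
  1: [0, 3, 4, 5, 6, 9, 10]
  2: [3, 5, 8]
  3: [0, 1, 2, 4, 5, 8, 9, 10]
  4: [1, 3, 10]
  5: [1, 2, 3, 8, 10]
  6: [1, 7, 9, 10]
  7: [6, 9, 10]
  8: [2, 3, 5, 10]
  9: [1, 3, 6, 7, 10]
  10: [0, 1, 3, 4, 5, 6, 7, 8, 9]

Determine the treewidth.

A width-3 tree decomposition is:
Bags: B1 = {3, 5, 8, 10}  B2 = {1, 3, 5, 10}  B3 = {1, 3, 9, 10}  B4 = {1, 3, 4, 10}  B5 = {2, 3, 5, 8}  B6 = {1, 6, 9, 10}  B7 = {0, 1, 3, 10}  B8 = {6, 7, 9, 10}
Tree: B1–B2, B2–B3, B3–B4, B1–B5, B3–B6, B4–B7, B6–B8
Every bag has size at most 4, so the width is 4 − 1 = 3 and tw(G) ≤ 3. On the other hand G contains the 4-clique {2, 3, 5, 8}. A clique must lie in a single bag of any decomposition, so no decomposition can have width below 3. The upper and lower bounds meet at 3, so that is the treewidth.

3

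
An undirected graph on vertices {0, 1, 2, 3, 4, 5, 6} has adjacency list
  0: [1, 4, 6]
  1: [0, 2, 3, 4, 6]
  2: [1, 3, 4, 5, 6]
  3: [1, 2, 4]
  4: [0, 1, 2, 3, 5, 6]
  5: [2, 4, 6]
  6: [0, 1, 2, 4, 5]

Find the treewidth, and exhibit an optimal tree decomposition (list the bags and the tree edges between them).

Treewidth 3.
One optimal decomposition is:
Bags: B1 = {1, 2, 4, 6}  B2 = {0, 1, 4, 6}  B3 = {1, 2, 3, 4}  B4 = {2, 4, 5, 6}
Tree: B1–B2, B1–B3, B1–B4

The largest bag has 4 vertices, giving width 3; this decomposition certifies tw(G) ≤ 3. For the lower bound, the 4 vertices {0, 1, 4, 6} are pairwise adjacent, and any tree decomposition puts a clique entirely inside one bag — forcing width ≥ 3. The upper and lower bounds meet at 3, so that is the treewidth.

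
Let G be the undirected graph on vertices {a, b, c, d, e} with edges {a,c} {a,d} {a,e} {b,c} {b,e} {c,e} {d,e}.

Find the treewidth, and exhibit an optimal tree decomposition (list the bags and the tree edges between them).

Treewidth 2.
Bags: B1 = {a, c, e}  B2 = {a, d, e}  B3 = {b, c, e}
Tree: B1–B2, B1–B3

The largest bag has 3 vertices, giving width 2; this decomposition certifies tw(G) ≤ 2. Conversely, {a, d, e} is a clique of size 3, and the vertices of any clique must share a bag in every tree decomposition; so some bag has ≥ 3 vertices and tw(G) ≥ 2. The upper and lower bounds meet at 2, so that is the treewidth.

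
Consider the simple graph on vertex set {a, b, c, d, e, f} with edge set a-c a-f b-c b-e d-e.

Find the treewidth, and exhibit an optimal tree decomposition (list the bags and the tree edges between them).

Treewidth 1.
One optimal decomposition is:
Bags: B1 = {d, e}  B2 = {b, e}  B3 = {b, c}  B4 = {a, c}  B5 = {a, f}
Tree: B1–B2, B2–B3, B3–B4, B4–B5

Each bag holds 2 vertices, so the decomposition has width 1, which upper-bounds the treewidth. Any graph with an edge has treewidth ≥ 1, and G has the edge d–e. Hence tw(G) = 1 exactly.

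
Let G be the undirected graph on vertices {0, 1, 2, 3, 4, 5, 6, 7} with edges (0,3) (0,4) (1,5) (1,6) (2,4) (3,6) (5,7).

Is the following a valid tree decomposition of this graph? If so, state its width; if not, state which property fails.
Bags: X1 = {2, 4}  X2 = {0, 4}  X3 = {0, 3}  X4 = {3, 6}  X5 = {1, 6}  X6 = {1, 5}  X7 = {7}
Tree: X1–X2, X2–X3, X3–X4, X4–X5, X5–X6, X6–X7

A tree decomposition must satisfy three properties: every vertex lies in some bag; for every edge, both endpoints lie together in some bag; and for every vertex, the bags containing it form a connected subtree. Here edge (5,7) lies in no bag, so the decomposition is invalid.

No — edge (5,7) lies in no bag.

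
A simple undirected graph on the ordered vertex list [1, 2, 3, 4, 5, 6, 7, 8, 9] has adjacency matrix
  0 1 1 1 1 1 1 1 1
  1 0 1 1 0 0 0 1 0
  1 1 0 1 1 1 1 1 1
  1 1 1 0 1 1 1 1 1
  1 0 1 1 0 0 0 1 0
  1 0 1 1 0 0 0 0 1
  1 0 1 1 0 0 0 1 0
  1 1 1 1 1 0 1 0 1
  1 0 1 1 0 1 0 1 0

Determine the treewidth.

A width-4 tree decomposition is:
Bags: B1 = {1, 3, 4, 7, 8}  B2 = {1, 2, 3, 4, 8}  B3 = {1, 3, 4, 8, 9}  B4 = {1, 3, 4, 6, 9}  B5 = {1, 3, 4, 5, 8}
Tree: B1–B2, B1–B3, B3–B4, B2–B5
The largest bag has 5 vertices, giving width 4; this decomposition certifies tw(G) ≤ 4. Conversely, {1, 3, 4, 8, 9} is a clique of size 5, and the vertices of any clique must share a bag in every tree decomposition; so some bag has ≥ 5 vertices and tw(G) ≥ 4. The upper and lower bounds meet at 4, so that is the treewidth.

4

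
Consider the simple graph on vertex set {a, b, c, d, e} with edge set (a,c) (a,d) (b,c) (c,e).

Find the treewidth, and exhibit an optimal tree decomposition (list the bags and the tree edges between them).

Treewidth 1.
Bags: B1 = {b, c}  B2 = {a, c}  B3 = {c, e}  B4 = {a, d}
Tree: B1–B2, B1–B3, B2–B4

The largest bag has 2 vertices, giving width 1; this decomposition certifies tw(G) ≤ 1. Any graph with an edge has treewidth ≥ 1, and G has the edge c–b. Combining the bounds, tw(G) = 1.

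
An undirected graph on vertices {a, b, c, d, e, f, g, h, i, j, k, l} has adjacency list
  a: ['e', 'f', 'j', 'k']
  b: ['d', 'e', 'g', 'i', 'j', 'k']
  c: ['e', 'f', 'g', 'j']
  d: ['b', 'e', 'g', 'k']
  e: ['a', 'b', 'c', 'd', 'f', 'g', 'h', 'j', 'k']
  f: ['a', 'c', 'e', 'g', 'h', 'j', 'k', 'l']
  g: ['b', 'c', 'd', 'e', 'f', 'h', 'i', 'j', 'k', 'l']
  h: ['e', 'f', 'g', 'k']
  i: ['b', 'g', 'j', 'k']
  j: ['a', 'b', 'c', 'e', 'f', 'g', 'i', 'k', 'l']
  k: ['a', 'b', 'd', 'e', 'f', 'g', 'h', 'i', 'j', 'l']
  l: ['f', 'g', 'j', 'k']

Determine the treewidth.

4

A width-4 tree decomposition is:
Bags: B1 = {e, f, g, j, k}  B2 = {f, g, j, k, l}  B3 = {e, f, g, h, k}  B4 = {b, e, g, j, k}  B5 = {b, d, e, g, k}  B6 = {a, e, f, j, k}  B7 = {b, g, i, j, k}  B8 = {c, e, f, g, j}
Tree: B1–B2, B1–B3, B1–B4, B4–B5, B1–B6, B4–B7, B1–B8
Each bag holds 5 vertices, so the decomposition has width 4, which upper-bounds the treewidth. For the lower bound, the 5 vertices {c, e, f, g, j} are pairwise adjacent, and any tree decomposition puts a clique entirely inside one bag — forcing width ≥ 4. The upper and lower bounds meet at 4, so that is the treewidth.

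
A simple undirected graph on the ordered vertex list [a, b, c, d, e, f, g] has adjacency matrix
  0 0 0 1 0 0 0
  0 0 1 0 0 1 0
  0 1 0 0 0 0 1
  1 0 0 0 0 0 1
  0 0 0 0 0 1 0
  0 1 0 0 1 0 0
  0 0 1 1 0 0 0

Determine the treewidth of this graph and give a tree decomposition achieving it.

Every bag has size at most 2, so the width is 2 − 1 = 1 and tw(G) ≤ 1. Since G has at least one edge (e.g. e–f), it is not an edgeless graph, so tw(G) ≥ 1. Combining the bounds, tw(G) = 1.

Treewidth 1.
One such decomposition:
Bags: B1 = {e, f}  B2 = {b, f}  B3 = {b, c}  B4 = {c, g}  B5 = {d, g}  B6 = {a, d}
Tree: B1–B2, B2–B3, B3–B4, B4–B5, B5–B6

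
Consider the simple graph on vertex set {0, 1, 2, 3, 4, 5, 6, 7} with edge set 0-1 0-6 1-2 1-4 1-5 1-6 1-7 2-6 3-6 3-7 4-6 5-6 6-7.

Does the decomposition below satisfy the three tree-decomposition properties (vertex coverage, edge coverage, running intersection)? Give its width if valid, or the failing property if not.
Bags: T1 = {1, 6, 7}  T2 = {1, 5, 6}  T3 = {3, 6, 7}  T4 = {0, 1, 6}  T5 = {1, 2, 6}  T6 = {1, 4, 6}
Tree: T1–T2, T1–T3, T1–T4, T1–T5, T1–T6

Checking the three conditions: (i) the bags cover all of {0, 1, 2, 3, 4, 5, 6, 7}; (ii) for each edge, some bag contains both endpoints; (iii) the bags containing any fixed vertex form a subtree. All hold, so the decomposition is valid with width 3 − 1 = 2.

Yes; width 2.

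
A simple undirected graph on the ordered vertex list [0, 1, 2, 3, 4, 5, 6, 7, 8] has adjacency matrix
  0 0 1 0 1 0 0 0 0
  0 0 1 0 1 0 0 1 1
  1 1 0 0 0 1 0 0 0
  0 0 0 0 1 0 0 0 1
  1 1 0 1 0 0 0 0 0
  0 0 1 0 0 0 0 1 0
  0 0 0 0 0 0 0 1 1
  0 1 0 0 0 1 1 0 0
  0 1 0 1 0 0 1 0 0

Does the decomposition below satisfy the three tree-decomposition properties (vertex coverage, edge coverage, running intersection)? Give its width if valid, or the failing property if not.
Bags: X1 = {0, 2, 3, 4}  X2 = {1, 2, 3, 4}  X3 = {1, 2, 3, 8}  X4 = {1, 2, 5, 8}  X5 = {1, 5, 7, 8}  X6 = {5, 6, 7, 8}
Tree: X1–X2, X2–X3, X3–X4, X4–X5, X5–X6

Yes; width 3.

Vertex coverage: the bags together contain {0, 1, 2, 3, 4, 5, 6, 7, 8}, the full vertex set. Edge coverage: each edge of G has both endpoints in at least one bag. Running intersection: for every vertex, the bags containing it form a connected subtree. All three properties hold, so this is a valid tree decomposition of width max|bag| − 1 = 3, and hence tw(G) ≤ 3.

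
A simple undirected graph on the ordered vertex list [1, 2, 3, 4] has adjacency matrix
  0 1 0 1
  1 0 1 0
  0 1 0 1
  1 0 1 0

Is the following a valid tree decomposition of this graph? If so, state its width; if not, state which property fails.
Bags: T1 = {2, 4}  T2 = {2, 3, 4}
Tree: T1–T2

No — vertex 1 appears in no bag.

A tree decomposition must satisfy three properties: every vertex lies in some bag; for every edge, both endpoints lie together in some bag; and for every vertex, the bags containing it form a connected subtree. Here vertex 1 appears in no bag, so the decomposition is invalid.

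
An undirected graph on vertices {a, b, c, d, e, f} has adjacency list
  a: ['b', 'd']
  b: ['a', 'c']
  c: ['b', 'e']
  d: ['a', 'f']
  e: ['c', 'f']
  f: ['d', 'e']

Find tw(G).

2

A width-2 tree decomposition is:
Bags: B1 = {a, d, f}  B2 = {a, e, f}  B3 = {a, c, e}  B4 = {a, b, c}
Tree: B1–B2, B2–B3, B3–B4
Every bag has size at most 3, so the width is 3 − 1 = 2 and tw(G) ≤ 2. The edges a–d–f–e–c–b–a form a cycle, so G is not a tree and its treewidth is at least 2. The upper and lower bounds meet at 2, so that is the treewidth.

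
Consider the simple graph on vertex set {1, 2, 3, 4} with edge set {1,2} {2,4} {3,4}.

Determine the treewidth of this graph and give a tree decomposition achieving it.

Treewidth 1.
One such decomposition:
Bags: B1 = {1, 2}  B2 = {2, 4}  B3 = {3, 4}
Tree: B1–B2, B2–B3

Each bag holds 2 vertices, so the decomposition has width 1, which upper-bounds the treewidth. G has an edge, so its treewidth is at least 1. Combining the bounds, tw(G) = 1.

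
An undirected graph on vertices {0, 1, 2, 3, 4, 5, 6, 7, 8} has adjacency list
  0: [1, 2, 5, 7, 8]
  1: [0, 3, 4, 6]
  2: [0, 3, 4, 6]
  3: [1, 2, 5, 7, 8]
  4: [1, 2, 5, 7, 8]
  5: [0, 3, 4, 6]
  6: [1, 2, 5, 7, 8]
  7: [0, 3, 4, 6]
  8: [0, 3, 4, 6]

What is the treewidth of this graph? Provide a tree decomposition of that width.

Treewidth 4.
One optimal decomposition is:
Bags: B1 = {0, 3, 4, 5, 6}  B2 = {0, 3, 4, 6, 8}  B3 = {0, 2, 3, 4, 6}  B4 = {0, 3, 4, 6, 7}  B5 = {0, 1, 3, 4, 6}
Tree: B1–B2, B2–B3, B3–B4, B4–B5

Every bag has size at most 5, so the width is 5 − 1 = 4 and tw(G) ≤ 4. For the lower bound: the 5 vertex sets {5,6}, {3,8}, {2,4}, {0}, {7} are disjoint, each induces a connected subgraph, and every pair is joined by at least one edge of G. Contracting each set to a single vertex therefore yields K_{5} as a minor, and since treewidth is minor-monotone, tw(G) ≥ tw(K_{5}) = 4. Hence tw(G) = 4 exactly.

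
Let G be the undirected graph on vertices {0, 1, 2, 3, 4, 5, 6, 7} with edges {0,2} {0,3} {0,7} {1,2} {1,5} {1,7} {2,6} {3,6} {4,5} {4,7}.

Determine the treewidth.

A width-2 tree decomposition is:
Bags: B1 = {4, 5, 7}  B2 = {1, 5, 7}  B3 = {0, 1, 7}  B4 = {0, 1, 2}  B5 = {0, 2, 3}  B6 = {2, 3, 6}
Tree: B1–B2, B2–B3, B3–B4, B4–B5, B5–B6
Each bag holds 3 vertices, so the decomposition has width 2, which upper-bounds the treewidth. Since 4–5–1–7–4 is a cycle in G, G is not acyclic. Forests are exactly the graphs of treewidth ≤ 1, so tw(G) ≥ 2. Combining the bounds, tw(G) = 2.

2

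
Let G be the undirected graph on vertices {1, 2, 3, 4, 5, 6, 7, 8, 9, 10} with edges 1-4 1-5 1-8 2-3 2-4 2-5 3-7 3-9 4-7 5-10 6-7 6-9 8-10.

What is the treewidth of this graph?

2

A width-2 tree decomposition is:
Bags: B1 = {3, 6, 9}  B2 = {3, 6, 7}  B3 = {2, 3, 7}  B4 = {2, 4, 7}  B5 = {2, 4, 5}  B6 = {1, 4, 5}  B7 = {1, 5, 10}  B8 = {1, 8, 10}
Tree: B1–B2, B2–B3, B3–B4, B4–B5, B5–B6, B6–B7, B7–B8
Each bag holds 3 vertices, so the decomposition has width 2, which upper-bounds the treewidth. Since 9–6–7–3–9 is a cycle in G, G is not acyclic. Forests are exactly the graphs of treewidth ≤ 1, so tw(G) ≥ 2. Combining the bounds, tw(G) = 2.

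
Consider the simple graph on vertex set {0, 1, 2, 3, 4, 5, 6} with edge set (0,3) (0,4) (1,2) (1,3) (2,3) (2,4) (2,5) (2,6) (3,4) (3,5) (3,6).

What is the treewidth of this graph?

A width-2 tree decomposition is:
Bags: B1 = {2, 3, 6}  B2 = {2, 3, 5}  B3 = {2, 3, 4}  B4 = {1, 2, 3}  B5 = {0, 3, 4}
Tree: B1–B2, B1–B3, B1–B4, B3–B5
The largest bag has 3 vertices, giving width 2; this decomposition certifies tw(G) ≤ 2. Conversely, {0, 3, 4} is a clique of size 3, and the vertices of any clique must share a bag in every tree decomposition; so some bag has ≥ 3 vertices and tw(G) ≥ 2. Combining the bounds, tw(G) = 2.

2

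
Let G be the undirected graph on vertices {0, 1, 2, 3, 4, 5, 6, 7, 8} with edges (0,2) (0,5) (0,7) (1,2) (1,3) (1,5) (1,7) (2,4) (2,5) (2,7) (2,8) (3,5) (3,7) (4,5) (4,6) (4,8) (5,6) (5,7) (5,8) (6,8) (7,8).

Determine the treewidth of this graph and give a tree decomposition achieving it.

Treewidth 3.
One such decomposition:
Bags: B1 = {1, 2, 5, 7}  B2 = {2, 5, 7, 8}  B3 = {0, 2, 5, 7}  B4 = {1, 3, 5, 7}  B5 = {2, 4, 5, 8}  B6 = {4, 5, 6, 8}
Tree: B1–B2, B2–B3, B1–B4, B2–B5, B5–B6

Every bag has size at most 4, so the width is 4 − 1 = 3 and tw(G) ≤ 3. On the other hand G contains the 4-clique {2, 4, 5, 8}. A clique must lie in a single bag of any decomposition, so no decomposition can have width below 3. The upper and lower bounds meet at 3, so that is the treewidth.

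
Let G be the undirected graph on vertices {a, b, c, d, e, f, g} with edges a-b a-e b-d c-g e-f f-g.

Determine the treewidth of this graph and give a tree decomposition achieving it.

Treewidth 1.
Bags: B1 = {c, g}  B2 = {f, g}  B3 = {e, f}  B4 = {a, e}  B5 = {a, b}  B6 = {b, d}
Tree: B1–B2, B2–B3, B3–B4, B4–B5, B5–B6

The largest bag has 2 vertices, giving width 1; this decomposition certifies tw(G) ≤ 1. Any graph with an edge has treewidth ≥ 1, and G has the edge c–g. Hence tw(G) = 1 exactly.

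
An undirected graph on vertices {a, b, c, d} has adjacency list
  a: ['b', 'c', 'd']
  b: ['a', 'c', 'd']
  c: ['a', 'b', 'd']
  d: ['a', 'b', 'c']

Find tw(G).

A width-3 tree decomposition is:
Bags: B1 = {a, b, c, d}
Tree: (single bag)
A single bag containing all 4 vertices is trivially a valid decomposition of width 3. On the other hand G contains the 4-clique {a, b, c, d}. A clique must lie in a single bag of any decomposition, so no decomposition can have width below 3. Therefore the treewidth is 3.

3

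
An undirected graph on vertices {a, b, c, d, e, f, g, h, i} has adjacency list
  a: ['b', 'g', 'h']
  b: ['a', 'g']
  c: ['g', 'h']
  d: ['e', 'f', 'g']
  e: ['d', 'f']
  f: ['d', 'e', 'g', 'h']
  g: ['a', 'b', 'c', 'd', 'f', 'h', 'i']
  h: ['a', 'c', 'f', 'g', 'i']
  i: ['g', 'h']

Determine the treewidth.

2

A width-2 tree decomposition is:
Bags: B1 = {f, g, h}  B2 = {d, f, g}  B3 = {a, g, h}  B4 = {a, b, g}  B5 = {d, e, f}  B6 = {g, h, i}  B7 = {c, g, h}
Tree: B1–B2, B1–B3, B3–B4, B2–B5, B3–B6, B3–B7
Every bag has size at most 3, so the width is 3 − 1 = 2 and tw(G) ≤ 2. On the other hand G contains the 3-clique {d, f, g}. A clique must lie in a single bag of any decomposition, so no decomposition can have width below 2. Therefore the treewidth is 2.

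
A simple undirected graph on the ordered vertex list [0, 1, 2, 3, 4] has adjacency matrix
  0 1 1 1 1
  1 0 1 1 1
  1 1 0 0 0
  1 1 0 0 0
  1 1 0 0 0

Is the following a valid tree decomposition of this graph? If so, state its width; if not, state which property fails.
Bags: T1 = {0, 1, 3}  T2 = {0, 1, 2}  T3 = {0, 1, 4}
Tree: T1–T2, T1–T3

Yes; width 2.

Every vertex of G appears in some bag (union = {0, 1, 2, 3, 4}); every edge is covered by a bag; and for each vertex v the set of bags containing v is connected in the bag tree. The decomposition is therefore valid. The largest bag has 3 vertices, so the width is 2.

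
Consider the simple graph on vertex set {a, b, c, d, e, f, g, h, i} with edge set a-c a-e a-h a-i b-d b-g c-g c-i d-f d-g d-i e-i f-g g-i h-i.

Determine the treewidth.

A width-2 tree decomposition is:
Bags: B1 = {d, g, i}  B2 = {c, g, i}  B3 = {d, f, g}  B4 = {b, d, g}  B5 = {a, c, i}  B6 = {a, h, i}  B7 = {a, e, i}
Tree: B1–B2, B1–B3, B3–B4, B2–B5, B5–B6, B6–B7
The largest bag has 3 vertices, giving width 2; this decomposition certifies tw(G) ≤ 2. For the lower bound, the 3 vertices {d, f, g} are pairwise adjacent, and any tree decomposition puts a clique entirely inside one bag — forcing width ≥ 2. Hence tw(G) = 2 exactly.

2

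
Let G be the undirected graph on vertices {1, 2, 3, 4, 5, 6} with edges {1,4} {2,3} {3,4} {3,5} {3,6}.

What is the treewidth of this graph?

A width-1 tree decomposition is:
Bags: B1 = {3, 4}  B2 = {3, 5}  B3 = {1, 4}  B4 = {2, 3}  B5 = {3, 6}
Tree: B1–B2, B1–B3, B2–B4, B1–B5
Each bag holds 2 vertices, so the decomposition has width 1, which upper-bounds the treewidth. Since G has at least one edge (e.g. 4–3), it is not an edgeless graph, so tw(G) ≥ 1. Therefore the treewidth is 1.

1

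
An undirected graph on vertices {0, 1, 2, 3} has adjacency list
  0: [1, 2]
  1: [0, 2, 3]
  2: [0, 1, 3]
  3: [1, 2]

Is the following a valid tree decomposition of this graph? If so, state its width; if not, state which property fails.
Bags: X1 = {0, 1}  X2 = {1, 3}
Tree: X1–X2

A tree decomposition must satisfy three properties: every vertex lies in some bag; for every edge, both endpoints lie together in some bag; and for every vertex, the bags containing it form a connected subtree. Here vertex 2 appears in no bag, so the decomposition is invalid.

No — vertex 2 appears in no bag.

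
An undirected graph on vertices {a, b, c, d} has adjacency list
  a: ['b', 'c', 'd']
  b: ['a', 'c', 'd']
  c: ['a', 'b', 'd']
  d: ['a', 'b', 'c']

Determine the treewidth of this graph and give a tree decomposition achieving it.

Treewidth 3.
Bags: B1 = {a, b, c, d}
Tree: (single bag)

A single bag containing all 4 vertices is trivially a valid decomposition of width 3. For the lower bound, the 4 vertices {a, b, c, d} are pairwise adjacent, and any tree decomposition puts a clique entirely inside one bag — forcing width ≥ 3. Hence tw(G) = 3 exactly.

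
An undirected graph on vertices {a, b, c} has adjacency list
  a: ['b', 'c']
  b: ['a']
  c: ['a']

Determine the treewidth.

1

A width-1 tree decomposition is:
Bags: B1 = {a, b}  B2 = {a, c}
Tree: B1–B2
Every bag has size at most 2, so the width is 2 − 1 = 1 and tw(G) ≤ 1. Any graph with an edge has treewidth ≥ 1, and G has the edge b–a. Therefore the treewidth is 1.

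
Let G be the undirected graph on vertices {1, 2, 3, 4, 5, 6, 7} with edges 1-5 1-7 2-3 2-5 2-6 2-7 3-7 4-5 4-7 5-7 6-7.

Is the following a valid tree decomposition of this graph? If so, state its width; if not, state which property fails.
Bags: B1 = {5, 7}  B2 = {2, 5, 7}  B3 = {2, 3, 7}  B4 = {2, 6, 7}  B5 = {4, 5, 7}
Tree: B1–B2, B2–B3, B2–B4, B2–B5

No — vertex 1 appears in no bag.

A tree decomposition must satisfy three properties: every vertex lies in some bag; for every edge, both endpoints lie together in some bag; and for every vertex, the bags containing it form a connected subtree. Here vertex 1 appears in no bag, so the decomposition is invalid.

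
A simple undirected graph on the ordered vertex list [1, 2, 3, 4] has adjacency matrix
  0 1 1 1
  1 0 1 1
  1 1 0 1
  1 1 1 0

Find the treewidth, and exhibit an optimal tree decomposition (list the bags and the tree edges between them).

A single bag containing all 4 vertices is trivially a valid decomposition of width 3. On the other hand G contains the 4-clique {1, 2, 3, 4}. A clique must lie in a single bag of any decomposition, so no decomposition can have width below 3. The upper and lower bounds meet at 3, so that is the treewidth.

Treewidth 3.
One optimal decomposition is:
Bags: B1 = {1, 2, 3, 4}
Tree: (single bag)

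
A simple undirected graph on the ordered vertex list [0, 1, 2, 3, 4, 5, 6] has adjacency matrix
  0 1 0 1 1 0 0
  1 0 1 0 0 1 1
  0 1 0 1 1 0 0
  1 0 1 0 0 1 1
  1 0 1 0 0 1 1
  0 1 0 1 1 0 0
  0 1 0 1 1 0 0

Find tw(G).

A width-3 tree decomposition is:
Bags: B1 = {1, 2, 3, 4}  B2 = {1, 3, 4, 5}  B3 = {1, 3, 4, 6}  B4 = {0, 1, 3, 4}
Tree: B1–B2, B2–B3, B3–B4
Every bag has size at most 4, so the width is 4 − 1 = 3 and tw(G) ≤ 3. For the lower bound: the 4 vertex sets {2,3}, {1,5}, {4}, {6} are disjoint, each induces a connected subgraph, and every pair is joined by at least one edge of G. Contracting each set to a single vertex therefore yields K_{4} as a minor, and since treewidth is minor-monotone, tw(G) ≥ tw(K_{4}) = 3. Hence tw(G) = 3 exactly.

3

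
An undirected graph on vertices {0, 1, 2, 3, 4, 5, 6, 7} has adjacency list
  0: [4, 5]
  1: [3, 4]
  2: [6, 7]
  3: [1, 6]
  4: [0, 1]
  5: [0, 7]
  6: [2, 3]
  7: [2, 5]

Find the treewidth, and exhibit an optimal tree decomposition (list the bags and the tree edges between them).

Treewidth 2.
One optimal decomposition is:
Bags: B1 = {2, 6, 7}  B2 = {3, 6, 7}  B3 = {1, 3, 7}  B4 = {1, 4, 7}  B5 = {0, 4, 7}  B6 = {0, 5, 7}
Tree: B1–B2, B2–B3, B3–B4, B4–B5, B5–B6

Each bag holds 3 vertices, so the decomposition has width 2, which upper-bounds the treewidth. For the lower bound, G contains the cycle 7–2–6–3–1–4–0–5–7, so G is not a forest; only forests have treewidth ≤ 1, hence tw(G) ≥ 2. Hence tw(G) = 2 exactly.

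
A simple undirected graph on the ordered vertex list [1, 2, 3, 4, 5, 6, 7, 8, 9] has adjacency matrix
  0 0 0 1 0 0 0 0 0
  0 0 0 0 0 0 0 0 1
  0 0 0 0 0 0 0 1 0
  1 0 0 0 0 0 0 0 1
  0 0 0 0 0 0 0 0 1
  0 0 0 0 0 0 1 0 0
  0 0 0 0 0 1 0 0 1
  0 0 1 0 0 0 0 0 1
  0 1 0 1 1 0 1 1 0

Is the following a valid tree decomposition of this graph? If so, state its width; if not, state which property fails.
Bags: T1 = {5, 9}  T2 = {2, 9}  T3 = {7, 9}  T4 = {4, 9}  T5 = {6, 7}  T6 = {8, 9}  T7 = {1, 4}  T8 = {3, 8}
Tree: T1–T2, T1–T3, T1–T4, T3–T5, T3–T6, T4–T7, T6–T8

Checking the three conditions: (i) the bags cover all of {1, 2, 3, 4, 5, 6, 7, 8, 9}; (ii) for each edge, some bag contains both endpoints; (iii) the bags containing any fixed vertex form a subtree. All hold, so the decomposition is valid with width 2 − 1 = 1.

Yes; width 1.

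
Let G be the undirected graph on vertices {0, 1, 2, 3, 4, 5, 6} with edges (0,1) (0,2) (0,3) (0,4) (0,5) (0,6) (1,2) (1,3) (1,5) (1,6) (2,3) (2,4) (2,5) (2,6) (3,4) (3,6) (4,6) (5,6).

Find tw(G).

A width-4 tree decomposition is:
Bags: B1 = {0, 2, 3, 4, 6}  B2 = {0, 1, 2, 3, 6}  B3 = {0, 1, 2, 5, 6}
Tree: B1–B2, B2–B3
Each bag holds 5 vertices, so the decomposition has width 4, which upper-bounds the treewidth. Conversely, {0, 1, 2, 3, 6} is a clique of size 5, and the vertices of any clique must share a bag in every tree decomposition; so some bag has ≥ 5 vertices and tw(G) ≥ 4. Hence tw(G) = 4 exactly.

4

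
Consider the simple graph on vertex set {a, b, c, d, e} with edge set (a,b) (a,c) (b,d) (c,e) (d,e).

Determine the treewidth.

2

A width-2 tree decomposition is:
Bags: B1 = {a, b, d}  B2 = {a, c, d}  B3 = {c, d, e}
Tree: B1–B2, B2–B3
The largest bag has 3 vertices, giving width 2; this decomposition certifies tw(G) ≤ 2. For the lower bound, G contains the cycle d–b–a–c–e–d, so G is not a forest; only forests have treewidth ≤ 1, hence tw(G) ≥ 2. Hence tw(G) = 2 exactly.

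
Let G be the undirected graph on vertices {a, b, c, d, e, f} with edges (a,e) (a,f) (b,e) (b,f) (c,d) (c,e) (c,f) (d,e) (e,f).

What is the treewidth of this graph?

2

A width-2 tree decomposition is:
Bags: B1 = {c, e, f}  B2 = {a, e, f}  B3 = {b, e, f}  B4 = {c, d, e}
Tree: B1–B2, B1–B3, B1–B4
Every bag has size at most 3, so the width is 3 − 1 = 2 and tw(G) ≤ 2. For the lower bound, the 3 vertices {c, d, e} are pairwise adjacent, and any tree decomposition puts a clique entirely inside one bag — forcing width ≥ 2. Hence tw(G) = 2 exactly.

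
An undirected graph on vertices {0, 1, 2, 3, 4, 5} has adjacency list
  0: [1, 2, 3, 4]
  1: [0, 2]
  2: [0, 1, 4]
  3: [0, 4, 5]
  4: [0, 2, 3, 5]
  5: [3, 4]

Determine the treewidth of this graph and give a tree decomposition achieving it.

Treewidth 2.
Bags: B1 = {0, 2, 4}  B2 = {0, 3, 4}  B3 = {3, 4, 5}  B4 = {0, 1, 2}
Tree: B1–B2, B2–B3, B1–B4

Every bag has size at most 3, so the width is 3 − 1 = 2 and tw(G) ≤ 2. On the other hand G contains the 3-clique {0, 1, 2}. A clique must lie in a single bag of any decomposition, so no decomposition can have width below 2. Therefore the treewidth is 2.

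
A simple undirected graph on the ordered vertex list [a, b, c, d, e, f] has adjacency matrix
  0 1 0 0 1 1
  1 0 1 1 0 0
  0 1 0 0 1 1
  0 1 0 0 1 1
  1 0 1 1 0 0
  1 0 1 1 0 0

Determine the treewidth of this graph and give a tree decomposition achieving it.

The largest bag has 4 vertices, giving width 3; this decomposition certifies tw(G) ≤ 3. For the lower bound: the 4 vertex sets {d,f}, {a,b}, {c}, {e} are disjoint, each induces a connected subgraph, and every pair is joined by at least one edge of G. Contracting each set to a single vertex therefore yields K_{4} as a minor, and since treewidth is minor-monotone, tw(G) ≥ tw(K_{4}) = 3. The upper and lower bounds meet at 3, so that is the treewidth.

Treewidth 3.
One such decomposition:
Bags: B1 = {a, c, d, f}  B2 = {a, b, c, d}  B3 = {a, c, d, e}
Tree: B1–B2, B2–B3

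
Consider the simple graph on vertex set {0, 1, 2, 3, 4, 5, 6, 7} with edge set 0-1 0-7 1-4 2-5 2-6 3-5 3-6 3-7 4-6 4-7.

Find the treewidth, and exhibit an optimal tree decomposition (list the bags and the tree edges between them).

Every bag has size at most 3, so the width is 3 − 1 = 2 and tw(G) ≤ 2. For the lower bound, G contains the cycle 5–2–6–3–5, so G is not a forest; only forests have treewidth ≤ 1, hence tw(G) ≥ 2. The upper and lower bounds meet at 2, so that is the treewidth.

Treewidth 2.
One optimal decomposition is:
Bags: B1 = {2, 3, 5}  B2 = {2, 3, 6}  B3 = {3, 6, 7}  B4 = {4, 6, 7}  B5 = {0, 4, 7}  B6 = {0, 1, 4}
Tree: B1–B2, B2–B3, B3–B4, B4–B5, B5–B6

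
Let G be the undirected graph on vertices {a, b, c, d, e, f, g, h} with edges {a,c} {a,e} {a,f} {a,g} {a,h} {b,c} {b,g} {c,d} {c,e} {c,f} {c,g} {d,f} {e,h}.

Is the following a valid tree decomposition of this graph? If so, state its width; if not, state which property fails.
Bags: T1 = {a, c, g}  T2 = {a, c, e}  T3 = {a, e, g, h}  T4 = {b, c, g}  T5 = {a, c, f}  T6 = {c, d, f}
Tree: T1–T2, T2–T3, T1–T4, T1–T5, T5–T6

No — bags containing vertex g are not connected in the tree.

A tree decomposition must satisfy three properties: every vertex lies in some bag; for every edge, both endpoints lie together in some bag; and for every vertex, the bags containing it form a connected subtree. Here bags containing vertex g are not connected in the tree, so the decomposition is invalid.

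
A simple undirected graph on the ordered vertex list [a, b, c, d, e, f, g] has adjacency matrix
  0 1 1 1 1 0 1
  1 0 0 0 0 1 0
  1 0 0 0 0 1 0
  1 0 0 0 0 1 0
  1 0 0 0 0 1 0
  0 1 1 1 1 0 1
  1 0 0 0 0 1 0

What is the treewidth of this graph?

2

A width-2 tree decomposition is:
Bags: B1 = {a, d, f}  B2 = {a, e, f}  B3 = {a, c, f}  B4 = {a, f, g}  B5 = {a, b, f}
Tree: B1–B2, B2–B3, B3–B4, B4–B5
The largest bag has 3 vertices, giving width 2; this decomposition certifies tw(G) ≤ 2. For the lower bound, G contains the cycle a–d–f–e–a, so G is not a forest; only forests have treewidth ≤ 1, hence tw(G) ≥ 2. Therefore the treewidth is 2.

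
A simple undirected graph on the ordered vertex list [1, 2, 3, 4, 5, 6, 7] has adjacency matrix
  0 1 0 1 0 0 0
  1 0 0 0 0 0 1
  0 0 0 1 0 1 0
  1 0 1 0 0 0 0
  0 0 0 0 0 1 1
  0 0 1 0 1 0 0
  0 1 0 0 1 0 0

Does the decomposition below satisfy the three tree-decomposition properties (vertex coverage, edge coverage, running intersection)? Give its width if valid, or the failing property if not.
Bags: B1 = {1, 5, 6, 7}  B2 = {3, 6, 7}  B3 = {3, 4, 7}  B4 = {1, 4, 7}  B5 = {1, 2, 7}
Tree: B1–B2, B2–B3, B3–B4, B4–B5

No — bags containing vertex 1 are not connected in the tree.

A tree decomposition must satisfy three properties: every vertex lies in some bag; for every edge, both endpoints lie together in some bag; and for every vertex, the bags containing it form a connected subtree. Here bags containing vertex 1 are not connected in the tree, so the decomposition is invalid.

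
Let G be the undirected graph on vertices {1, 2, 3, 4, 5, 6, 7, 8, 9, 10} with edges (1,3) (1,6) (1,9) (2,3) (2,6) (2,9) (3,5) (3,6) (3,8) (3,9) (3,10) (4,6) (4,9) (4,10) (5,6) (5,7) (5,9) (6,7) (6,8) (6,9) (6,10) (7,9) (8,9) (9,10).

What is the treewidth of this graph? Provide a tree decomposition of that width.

Treewidth 3.
One such decomposition:
Bags: B1 = {3, 5, 6, 9}  B2 = {1, 3, 6, 9}  B3 = {2, 3, 6, 9}  B4 = {3, 6, 9, 10}  B5 = {3, 6, 8, 9}  B6 = {5, 6, 7, 9}  B7 = {4, 6, 9, 10}
Tree: B1–B2, B2–B3, B2–B4, B4–B5, B1–B6, B4–B7

The largest bag has 4 vertices, giving width 3; this decomposition certifies tw(G) ≤ 3. For the lower bound, the 4 vertices {1, 3, 6, 9} are pairwise adjacent, and any tree decomposition puts a clique entirely inside one bag — forcing width ≥ 3. Hence tw(G) = 3 exactly.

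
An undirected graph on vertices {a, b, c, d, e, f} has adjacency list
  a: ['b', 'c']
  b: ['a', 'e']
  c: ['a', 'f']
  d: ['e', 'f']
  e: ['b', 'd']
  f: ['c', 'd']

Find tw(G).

2

A width-2 tree decomposition is:
Bags: B1 = {a, b, e}  B2 = {a, c, e}  B3 = {c, e, f}  B4 = {d, e, f}
Tree: B1–B2, B2–B3, B3–B4
Every bag has size at most 3, so the width is 3 − 1 = 2 and tw(G) ≤ 2. The edges e–b–a–c–f–d–e form a cycle, so G is not a tree and its treewidth is at least 2. Therefore the treewidth is 2.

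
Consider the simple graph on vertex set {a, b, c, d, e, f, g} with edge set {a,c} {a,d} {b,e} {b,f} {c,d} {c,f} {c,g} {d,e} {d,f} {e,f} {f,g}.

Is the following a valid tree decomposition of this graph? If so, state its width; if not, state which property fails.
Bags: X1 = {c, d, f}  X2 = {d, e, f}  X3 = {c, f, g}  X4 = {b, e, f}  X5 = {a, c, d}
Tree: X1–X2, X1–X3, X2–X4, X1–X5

Checking the three conditions: (i) the bags cover all of {a, b, c, d, e, f, g}; (ii) for each edge, some bag contains both endpoints; (iii) the bags containing any fixed vertex form a subtree. All hold, so the decomposition is valid with width 3 − 1 = 2.

Yes; width 2.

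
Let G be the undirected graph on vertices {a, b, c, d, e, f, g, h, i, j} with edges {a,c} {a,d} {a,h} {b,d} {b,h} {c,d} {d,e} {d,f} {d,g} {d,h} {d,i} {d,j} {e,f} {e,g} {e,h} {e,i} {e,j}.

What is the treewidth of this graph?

A width-2 tree decomposition is:
Bags: B1 = {d, e, h}  B2 = {a, d, h}  B3 = {d, e, i}  B4 = {d, e, j}  B5 = {d, e, f}  B6 = {d, e, g}  B7 = {b, d, h}  B8 = {a, c, d}
Tree: B1–B2, B1–B3, B3–B4, B1–B5, B4–B6, B2–B7, B2–B8
Every bag has size at most 3, so the width is 3 − 1 = 2 and tw(G) ≤ 2. For the lower bound, the 3 vertices {d, e, f} are pairwise adjacent, and any tree decomposition puts a clique entirely inside one bag — forcing width ≥ 2. Combining the bounds, tw(G) = 2.

2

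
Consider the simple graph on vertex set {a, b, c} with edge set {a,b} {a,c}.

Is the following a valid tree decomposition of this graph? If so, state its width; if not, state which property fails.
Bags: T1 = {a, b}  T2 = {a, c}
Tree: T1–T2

Every vertex of G appears in some bag (union = {a, b, c}); every edge is covered by a bag; and for each vertex v the set of bags containing v is connected in the bag tree. The decomposition is therefore valid. The largest bag has 2 vertices, so the width is 1.

Yes; width 1.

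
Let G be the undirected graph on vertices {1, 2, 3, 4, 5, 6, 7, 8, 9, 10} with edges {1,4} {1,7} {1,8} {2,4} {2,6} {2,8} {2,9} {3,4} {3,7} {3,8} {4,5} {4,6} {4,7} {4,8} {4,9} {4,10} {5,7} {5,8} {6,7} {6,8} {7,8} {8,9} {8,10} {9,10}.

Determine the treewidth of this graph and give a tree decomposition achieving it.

Treewidth 3.
One optimal decomposition is:
Bags: B1 = {2, 4, 6, 8}  B2 = {4, 6, 7, 8}  B3 = {4, 5, 7, 8}  B4 = {2, 4, 8, 9}  B5 = {3, 4, 7, 8}  B6 = {1, 4, 7, 8}  B7 = {4, 8, 9, 10}
Tree: B1–B2, B2–B3, B1–B4, B2–B5, B3–B6, B4–B7

Every bag has size at most 4, so the width is 4 − 1 = 3 and tw(G) ≤ 3. On the other hand G contains the 4-clique {2, 4, 8, 9}. A clique must lie in a single bag of any decomposition, so no decomposition can have width below 3. Combining the bounds, tw(G) = 3.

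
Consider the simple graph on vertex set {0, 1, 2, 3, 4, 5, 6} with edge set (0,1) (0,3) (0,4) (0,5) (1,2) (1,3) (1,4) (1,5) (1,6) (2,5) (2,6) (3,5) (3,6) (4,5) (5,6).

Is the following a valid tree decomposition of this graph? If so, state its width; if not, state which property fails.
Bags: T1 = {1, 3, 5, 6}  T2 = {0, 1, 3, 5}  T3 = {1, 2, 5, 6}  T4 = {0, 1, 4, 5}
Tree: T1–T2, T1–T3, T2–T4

Checking the three conditions: (i) the bags cover all of {0, 1, 2, 3, 4, 5, 6}; (ii) for each edge, some bag contains both endpoints; (iii) the bags containing any fixed vertex form a subtree. All hold, so the decomposition is valid with width 4 − 1 = 3.

Yes; width 3.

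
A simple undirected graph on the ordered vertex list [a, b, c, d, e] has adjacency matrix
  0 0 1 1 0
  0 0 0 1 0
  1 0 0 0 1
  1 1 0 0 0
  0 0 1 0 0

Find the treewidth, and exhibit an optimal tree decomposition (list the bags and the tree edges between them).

Every bag has size at most 2, so the width is 2 − 1 = 1 and tw(G) ≤ 1. Since G has at least one edge (e.g. b–d), it is not an edgeless graph, so tw(G) ≥ 1. Therefore the treewidth is 1.

Treewidth 1.
One optimal decomposition is:
Bags: B1 = {b, d}  B2 = {a, d}  B3 = {a, c}  B4 = {c, e}
Tree: B1–B2, B2–B3, B3–B4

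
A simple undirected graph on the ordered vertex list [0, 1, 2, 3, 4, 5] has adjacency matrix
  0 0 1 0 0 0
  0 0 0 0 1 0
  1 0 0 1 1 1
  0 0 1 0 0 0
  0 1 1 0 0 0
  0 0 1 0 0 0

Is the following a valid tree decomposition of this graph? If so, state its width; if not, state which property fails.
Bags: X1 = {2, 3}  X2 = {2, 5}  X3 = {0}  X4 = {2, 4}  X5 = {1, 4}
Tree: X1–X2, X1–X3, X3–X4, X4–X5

A tree decomposition must satisfy three properties: every vertex lies in some bag; for every edge, both endpoints lie together in some bag; and for every vertex, the bags containing it form a connected subtree. Here edge (2,0) lies in no bag, so the decomposition is invalid.

No — edge (2,0) lies in no bag.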